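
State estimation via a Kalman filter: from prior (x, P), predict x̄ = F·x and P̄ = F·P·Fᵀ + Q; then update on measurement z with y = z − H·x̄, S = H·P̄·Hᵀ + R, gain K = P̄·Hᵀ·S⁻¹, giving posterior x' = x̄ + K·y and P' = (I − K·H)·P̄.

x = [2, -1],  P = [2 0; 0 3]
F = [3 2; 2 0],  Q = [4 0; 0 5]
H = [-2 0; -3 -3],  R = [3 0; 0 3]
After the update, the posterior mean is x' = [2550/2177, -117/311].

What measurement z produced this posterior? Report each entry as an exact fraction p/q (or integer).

x̄ = F·x = [4, 4]
P̄ = F·P·Fᵀ + Q = [34 12; 12 13]
S = H·P̄·Hᵀ + R = [139 276; 276 642]
K = P̄·Hᵀ·S⁻¹ = [-928/2177 -69/2177; 126/311 -181/622]
x' − x̄ = [-6158/2177, -1361/311] = K·y
y = (KᵀK)⁻¹·Kᵀ·(x' − x̄) = [5, 22]
z = y + H·x̄ = [5, 22] + [-8, -24] = [-3, -2]

z = [-3, -2]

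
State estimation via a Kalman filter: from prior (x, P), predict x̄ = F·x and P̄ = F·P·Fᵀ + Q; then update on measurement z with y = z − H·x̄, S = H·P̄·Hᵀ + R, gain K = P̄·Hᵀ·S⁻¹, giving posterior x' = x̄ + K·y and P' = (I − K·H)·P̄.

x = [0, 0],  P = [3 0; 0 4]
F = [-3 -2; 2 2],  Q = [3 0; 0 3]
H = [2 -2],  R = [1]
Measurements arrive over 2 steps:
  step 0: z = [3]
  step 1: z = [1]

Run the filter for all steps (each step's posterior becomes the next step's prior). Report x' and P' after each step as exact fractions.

step 0: x̄ = F·x = [0, 0]
step 0: P̄ = F·P·Fᵀ + Q = [46 -34; -34 31]
step 0: y = z − H·x̄ = [3]
step 0: S = H·P̄·Hᵀ + R = [581]
step 0: K = P̄·Hᵀ·S⁻¹ = [160/581; -130/581]
step 0: x' = x̄ + K·y = [480/581, -390/581]
step 0: P' = (I − K·H)·P̄ = [1126/581 1046/581; 1046/581 1111/581]
step 1: x̄ = F·x = [-660/581, 180/581]
step 1: P̄ = F·P·Fᵀ + Q = [28873/581 -21660/581; -21660/581 19059/581]
step 1: y = z − H·x̄ = [323/83]
step 1: S = H·P̄·Hᵀ + R = [52227/83]
step 1: K = P̄·Hᵀ·S⁻¹ = [14438/52227; -554/2487]
step 1: x' = x̄ + K·y = [-3142/52227, -9698/17409]
step 1: P' = (I − K·H)·P̄ = [11989/7461 25568/17409; 25568/17409 9169/5803]

step 0: x' = [480/581, -390/581], P' = [1126/581 1046/581; 1046/581 1111/581]
step 1: x' = [-3142/52227, -9698/17409], P' = [11989/7461 25568/17409; 25568/17409 9169/5803]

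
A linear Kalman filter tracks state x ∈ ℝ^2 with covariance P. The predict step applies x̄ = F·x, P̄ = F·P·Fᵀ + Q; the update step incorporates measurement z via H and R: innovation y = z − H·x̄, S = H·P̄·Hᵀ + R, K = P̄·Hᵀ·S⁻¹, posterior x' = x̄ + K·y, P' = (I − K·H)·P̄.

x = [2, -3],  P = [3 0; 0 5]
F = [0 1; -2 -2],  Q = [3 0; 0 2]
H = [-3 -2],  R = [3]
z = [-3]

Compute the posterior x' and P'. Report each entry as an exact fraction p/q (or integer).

x̄ = F·x = [-3, 2]
P̄ = F·P·Fᵀ + Q = [8 -10; -10 34]
y = z − H·x̄ = [-8]
S = H·P̄·Hᵀ + R = [91]
K = P̄·Hᵀ·S⁻¹ = [-4/91; -38/91]
x' = x̄ + K·y = [-241/91, 486/91]
P' = (I − K·H)·P̄ = [712/91 -1062/91; -1062/91 1650/91]

x' = [-241/91, 486/91]
P' = [712/91 -1062/91; -1062/91 1650/91]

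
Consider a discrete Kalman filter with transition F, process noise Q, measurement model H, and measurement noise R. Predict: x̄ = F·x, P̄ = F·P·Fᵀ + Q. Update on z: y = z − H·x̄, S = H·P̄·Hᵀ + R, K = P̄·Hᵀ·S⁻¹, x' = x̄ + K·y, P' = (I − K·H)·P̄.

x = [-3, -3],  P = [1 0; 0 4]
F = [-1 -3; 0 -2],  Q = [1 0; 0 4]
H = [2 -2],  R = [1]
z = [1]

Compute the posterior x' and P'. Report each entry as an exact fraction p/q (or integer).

x' = [184/41, 158/41]
P' = [774/41 760/41; 760/41 756/41]

x̄ = F·x = [12, 6]
P̄ = F·P·Fᵀ + Q = [38 24; 24 20]
y = z − H·x̄ = [-11]
S = H·P̄·Hᵀ + R = [41]
K = P̄·Hᵀ·S⁻¹ = [28/41; 8/41]
x' = x̄ + K·y = [184/41, 158/41]
P' = (I − K·H)·P̄ = [774/41 760/41; 760/41 756/41]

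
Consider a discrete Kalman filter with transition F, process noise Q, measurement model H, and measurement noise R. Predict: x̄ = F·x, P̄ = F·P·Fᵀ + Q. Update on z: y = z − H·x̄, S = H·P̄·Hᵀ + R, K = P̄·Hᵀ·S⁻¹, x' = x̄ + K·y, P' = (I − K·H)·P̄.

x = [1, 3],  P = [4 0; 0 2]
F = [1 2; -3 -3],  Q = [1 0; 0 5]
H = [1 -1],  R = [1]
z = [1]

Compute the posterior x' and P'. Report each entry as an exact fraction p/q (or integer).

x̄ = F·x = [7, -12]
P̄ = F·P·Fᵀ + Q = [13 -24; -24 59]
y = z − H·x̄ = [-18]
S = H·P̄·Hᵀ + R = [121]
K = P̄·Hᵀ·S⁻¹ = [37/121; -83/121]
x' = x̄ + K·y = [181/121, 42/121]
P' = (I − K·H)·P̄ = [204/121 167/121; 167/121 250/121]

x' = [181/121, 42/121]
P' = [204/121 167/121; 167/121 250/121]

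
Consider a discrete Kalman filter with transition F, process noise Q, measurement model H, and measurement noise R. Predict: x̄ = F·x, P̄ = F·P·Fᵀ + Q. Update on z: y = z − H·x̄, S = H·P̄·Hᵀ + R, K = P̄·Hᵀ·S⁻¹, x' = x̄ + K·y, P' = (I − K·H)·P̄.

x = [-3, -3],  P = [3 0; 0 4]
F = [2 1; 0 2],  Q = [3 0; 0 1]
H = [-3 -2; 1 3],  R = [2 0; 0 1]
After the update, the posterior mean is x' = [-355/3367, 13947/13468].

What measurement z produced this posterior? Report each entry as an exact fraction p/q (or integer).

x̄ = F·x = [-9, -6]
P̄ = F·P·Fᵀ + Q = [19 8; 8 17]
S = H·P̄·Hᵀ + R = [337 -247; -247 221]
K = P̄·Hᵀ·S⁻¹ = [-106/259 -885/3367; 135/1036 5557/13468]
x' − x̄ = [29948/3367, 94755/13468] = K·y
y = (KᵀK)⁻¹·Kᵀ·(x' − x̄) = [-41, 30]
z = y + H·x̄ = [-41, 30] + [39, -27] = [-2, 3]

z = [-2, 3]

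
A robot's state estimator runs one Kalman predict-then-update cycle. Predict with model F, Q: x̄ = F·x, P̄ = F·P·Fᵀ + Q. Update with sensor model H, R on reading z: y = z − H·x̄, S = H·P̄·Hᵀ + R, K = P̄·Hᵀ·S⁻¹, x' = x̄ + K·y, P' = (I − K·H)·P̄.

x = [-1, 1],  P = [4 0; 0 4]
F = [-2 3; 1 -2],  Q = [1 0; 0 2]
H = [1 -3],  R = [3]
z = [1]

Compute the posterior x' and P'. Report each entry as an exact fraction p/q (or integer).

x' = [293/446, -32/223]
P' = [1437/446 165/223; 165/223 104/223]

x̄ = F·x = [5, -3]
P̄ = F·P·Fᵀ + Q = [53 -32; -32 22]
y = z − H·x̄ = [-13]
S = H·P̄·Hᵀ + R = [446]
K = P̄·Hᵀ·S⁻¹ = [149/446; -49/223]
x' = x̄ + K·y = [293/446, -32/223]
P' = (I − K·H)·P̄ = [1437/446 165/223; 165/223 104/223]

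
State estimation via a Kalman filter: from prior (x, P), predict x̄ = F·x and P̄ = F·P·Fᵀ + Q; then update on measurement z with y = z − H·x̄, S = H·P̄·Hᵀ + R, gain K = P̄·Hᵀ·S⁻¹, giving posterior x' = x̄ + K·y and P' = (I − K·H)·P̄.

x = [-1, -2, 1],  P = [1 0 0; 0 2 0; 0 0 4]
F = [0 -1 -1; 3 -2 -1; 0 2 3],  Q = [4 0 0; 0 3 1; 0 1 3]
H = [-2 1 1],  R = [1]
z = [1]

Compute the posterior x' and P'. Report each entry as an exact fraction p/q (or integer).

x̄ = F·x = [1, 0, -1]
P̄ = F·P·Fᵀ + Q = [10 8 -16; 8 24 -19; -16 -19 47]
y = z − H·x̄ = [4]
S = H·P̄·Hᵀ + R = [106]
K = P̄·Hᵀ·S⁻¹ = [-14/53; -11/106; 30/53]
x' = x̄ + K·y = [-3/53, -22/53, 67/53]
P' = (I − K·H)·P̄ = [138/53 270/53 -8/53; 270/53 2423/106 -677/53; -8/53 -677/53 691/53]

x' = [-3/53, -22/53, 67/53]
P' = [138/53 270/53 -8/53; 270/53 2423/106 -677/53; -8/53 -677/53 691/53]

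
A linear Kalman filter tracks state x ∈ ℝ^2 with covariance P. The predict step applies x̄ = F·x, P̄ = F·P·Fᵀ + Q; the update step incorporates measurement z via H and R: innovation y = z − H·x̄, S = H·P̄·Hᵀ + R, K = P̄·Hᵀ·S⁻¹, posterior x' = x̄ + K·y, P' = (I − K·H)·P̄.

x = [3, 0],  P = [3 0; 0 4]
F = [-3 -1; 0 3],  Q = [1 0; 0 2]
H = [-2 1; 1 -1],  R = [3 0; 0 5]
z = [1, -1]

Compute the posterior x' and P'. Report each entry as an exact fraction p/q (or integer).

x' = [-4787/2439, -5398/2439]
P' = [9056/2439 13756/2439; 13756/2439 25226/2439]

x̄ = F·x = [-9, 0]
P̄ = F·P·Fᵀ + Q = [32 -12; -12 38]
y = z − H·x̄ = [-17, 8]
S = H·P̄·Hᵀ + R = [217 -138; -138 99]
K = P̄·Hᵀ·S⁻¹ = [-484/813 -940/2439; -254/813 -2294/2439]
x' = x̄ + K·y = [-4787/2439, -5398/2439]
P' = (I − K·H)·P̄ = [9056/2439 13756/2439; 13756/2439 25226/2439]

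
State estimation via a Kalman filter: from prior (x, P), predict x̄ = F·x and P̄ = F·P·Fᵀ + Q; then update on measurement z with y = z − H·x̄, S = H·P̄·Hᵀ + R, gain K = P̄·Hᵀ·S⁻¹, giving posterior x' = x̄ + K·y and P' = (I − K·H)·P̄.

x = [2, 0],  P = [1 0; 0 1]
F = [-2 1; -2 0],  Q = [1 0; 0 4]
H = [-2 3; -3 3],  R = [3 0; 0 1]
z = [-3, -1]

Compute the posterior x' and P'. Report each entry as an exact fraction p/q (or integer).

x' = [-470/167, -1544/501]
P' = [390/167 356/167; 356/167 1016/501]

x̄ = F·x = [-4, -4]
P̄ = F·P·Fᵀ + Q = [6 4; 4 8]
y = z − H·x̄ = [1, -1]
S = H·P̄·Hᵀ + R = [51 48; 48 55]
K = P̄·Hᵀ·S⁻¹ = [96/167 -102/167; 304/501 -52/167]
x' = x̄ + K·y = [-470/167, -1544/501]
P' = (I − K·H)·P̄ = [390/167 356/167; 356/167 1016/501]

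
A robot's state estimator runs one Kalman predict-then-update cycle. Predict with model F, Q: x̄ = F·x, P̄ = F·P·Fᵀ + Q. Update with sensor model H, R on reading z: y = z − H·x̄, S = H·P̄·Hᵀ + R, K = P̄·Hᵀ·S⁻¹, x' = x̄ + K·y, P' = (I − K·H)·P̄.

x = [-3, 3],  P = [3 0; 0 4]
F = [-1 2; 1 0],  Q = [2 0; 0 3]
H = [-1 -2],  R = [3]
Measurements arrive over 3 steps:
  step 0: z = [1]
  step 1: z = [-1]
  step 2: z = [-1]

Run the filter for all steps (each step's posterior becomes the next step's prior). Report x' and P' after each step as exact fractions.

step 0: x̄ = F·x = [9, -3]
step 0: P̄ = F·P·Fᵀ + Q = [21 -3; -3 6]
step 0: y = z − H·x̄ = [4]
step 0: S = H·P̄·Hᵀ + R = [36]
step 0: K = P̄·Hᵀ·S⁻¹ = [-5/12; -1/4]
step 0: x' = x̄ + K·y = [22/3, -4]
step 0: P' = (I − K·H)·P̄ = [59/4 -27/4; -27/4 15/4]
step 1: x̄ = F·x = [-46/3, 22/3]
step 1: P̄ = F·P·Fᵀ + Q = [235/4 -113/4; -113/4 71/4]
step 1: y = z − H·x̄ = [-5/3]
step 1: S = H·P̄·Hᵀ + R = [79/4]
step 1: K = P̄·Hᵀ·S⁻¹ = [-9/79; -29/79]
step 1: x' = x̄ + K·y = [-3589/237, 1883/237]
step 1: P' = (I − K·H)·P̄ = [4621/79 -2297/79; -2297/79 1192/79]
step 2: x̄ = F·x = [7355/237, -3589/237]
step 2: P̄ = F·P·Fᵀ + Q = [18735/79 -9215/79; -9215/79 4858/79]
step 2: y = z − H·x̄ = [-20/79]
step 2: S = H·P̄·Hᵀ + R = [1544/79]
step 2: K = P̄·Hᵀ·S⁻¹ = [-305/1544; -501/1544]
step 2: x' = x̄ + K·y = [35995/1158, -17441/1158]
step 2: P' = (I − K·H)·P̄ = [364985/1544 -182035/1544; -182035/1544 91769/1544]

step 0: x' = [22/3, -4], P' = [59/4 -27/4; -27/4 15/4]
step 1: x' = [-3589/237, 1883/237], P' = [4621/79 -2297/79; -2297/79 1192/79]
step 2: x' = [35995/1158, -17441/1158], P' = [364985/1544 -182035/1544; -182035/1544 91769/1544]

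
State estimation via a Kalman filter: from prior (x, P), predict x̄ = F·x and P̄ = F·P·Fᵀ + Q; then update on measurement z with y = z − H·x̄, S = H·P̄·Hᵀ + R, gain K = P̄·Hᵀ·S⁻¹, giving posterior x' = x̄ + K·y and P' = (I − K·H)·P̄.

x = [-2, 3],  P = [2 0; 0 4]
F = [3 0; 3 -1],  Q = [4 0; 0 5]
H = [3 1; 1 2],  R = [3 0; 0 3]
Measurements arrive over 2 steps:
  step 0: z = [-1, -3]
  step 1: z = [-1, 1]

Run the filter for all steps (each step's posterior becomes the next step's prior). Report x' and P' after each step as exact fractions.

step 0: x' = [156/697, -1206/697], P' = [354/697 -324/697; -324/697 2781/2788]
step 1: x' = [-4293702/7298897, 6082495/7298897], P' = [3514674/7298897 -3149922/7298897; -3149922/7298897 6934389/7298897]

step 0: x̄ = F·x = [-6, -9]
step 0: P̄ = F·P·Fᵀ + Q = [22 18; 18 27]
step 0: y = z − H·x̄ = [26, 21]
step 0: S = H·P̄·Hᵀ + R = [336 246; 246 205]
step 0: K = P̄·Hᵀ·S⁻¹ = [6/17 -98/697; -9/68 711/1394]
step 0: x' = x̄ + K·y = [156/697, -1206/697]
step 0: P' = (I − K·H)·P̄ = [354/697 -324/697; -324/697 2781/2788]
step 1: x̄ = F·x = [468/697, 1674/697]
step 1: P̄ = F·P·Fᵀ + Q = [5974/697 4158/697; 4158/697 37241/2788]
step 1: y = z − H·x̄ = [-3775/697, -3119/697]
step 1: S = H·P̄·Hᵀ + R = [360461/2788 131297/1394; 131297/1394 61938/697]
step 1: K = P̄·Hᵀ·S⁻¹ = [2464700/7298897 -928390/7298897; -838459/7298897 3572952/7298897]
step 1: x' = x̄ + K·y = [-4293702/7298897, 6082495/7298897]
step 1: P' = (I − K·H)·P̄ = [3514674/7298897 -3149922/7298897; -3149922/7298897 6934389/7298897]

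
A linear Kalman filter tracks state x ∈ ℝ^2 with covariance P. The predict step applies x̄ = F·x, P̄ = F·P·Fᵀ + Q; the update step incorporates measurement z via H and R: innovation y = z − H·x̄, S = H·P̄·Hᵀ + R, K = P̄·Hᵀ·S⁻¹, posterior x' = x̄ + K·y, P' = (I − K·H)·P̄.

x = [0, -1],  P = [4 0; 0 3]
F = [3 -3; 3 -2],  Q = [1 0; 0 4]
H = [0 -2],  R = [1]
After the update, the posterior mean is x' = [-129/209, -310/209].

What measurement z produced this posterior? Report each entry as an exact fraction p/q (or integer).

x̄ = F·x = [3, 2]
P̄ = F·P·Fᵀ + Q = [64 54; 54 52]
S = H·P̄·Hᵀ + R = [209]
K = P̄·Hᵀ·S⁻¹ = [-108/209; -104/209]
x' − x̄ = [-756/209, -728/209] = K·y
y = (KᵀK)⁻¹·Kᵀ·(x' − x̄) = [7]
z = y + H·x̄ = [7] + [-4] = [3]

z = [3]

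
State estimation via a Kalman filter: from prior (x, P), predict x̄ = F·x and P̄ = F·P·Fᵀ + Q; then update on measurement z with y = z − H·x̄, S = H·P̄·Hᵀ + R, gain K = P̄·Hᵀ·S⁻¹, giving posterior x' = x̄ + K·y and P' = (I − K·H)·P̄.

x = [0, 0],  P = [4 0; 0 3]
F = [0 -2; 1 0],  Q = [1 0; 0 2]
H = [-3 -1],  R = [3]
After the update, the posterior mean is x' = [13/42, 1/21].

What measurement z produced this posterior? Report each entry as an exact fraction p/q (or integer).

x̄ = F·x = [0, 0]
P̄ = F·P·Fᵀ + Q = [13 0; 0 6]
S = H·P̄·Hᵀ + R = [126]
K = P̄·Hᵀ·S⁻¹ = [-13/42; -1/21]
x' − x̄ = [13/42, 1/21] = K·y
y = (KᵀK)⁻¹·Kᵀ·(x' − x̄) = [-1]
z = y + H·x̄ = [-1] + [0] = [-1]

z = [-1]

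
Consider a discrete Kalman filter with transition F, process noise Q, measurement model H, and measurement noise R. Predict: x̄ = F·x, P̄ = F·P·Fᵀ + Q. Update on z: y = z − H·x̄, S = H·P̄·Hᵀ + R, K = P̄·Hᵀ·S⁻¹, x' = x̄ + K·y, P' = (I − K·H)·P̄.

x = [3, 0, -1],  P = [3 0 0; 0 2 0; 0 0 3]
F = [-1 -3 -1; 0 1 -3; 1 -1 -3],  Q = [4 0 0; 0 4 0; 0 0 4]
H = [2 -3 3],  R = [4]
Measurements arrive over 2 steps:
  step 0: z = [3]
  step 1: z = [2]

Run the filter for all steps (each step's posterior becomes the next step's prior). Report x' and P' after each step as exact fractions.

step 0: x' = [-956/395, 1221/395, 2256/395], P' = [4171/395 2679/395 9/395; 2679/395 12711/395 10901/395; 9/395 10901/395 10971/395]
step 1: x' = [174907/57895, -449127/57895, -105563/11579], P' = [41216124/2373695 -21895304/2373695 -9688180/474739; -21895304/2373695 85091304/2373695 20012792/474739; -9688180/474739 20012792/474739 26633348/474739]

step 0: x̄ = F·x = [-2, 3, 6]
step 0: P̄ = F·P·Fᵀ + Q = [28 3 12; 3 33 25; 12 25 36]
step 0: y = z − H·x̄ = [-2]
step 0: S = H·P̄·Hᵀ + R = [395]
step 0: K = P̄·Hᵀ·S⁻¹ = [83/395; -18/395; 57/395]
step 0: x' = x̄ + K·y = [-956/395, 1221/395, 2256/395]
step 0: P' = (I − K·H)·P̄ = [4171/395 2679/395 9/395; 2679/395 12711/395 10901/395; 9/395 10901/395 10971/395]
step 1: x̄ = F·x = [-4963/395, -5547/395, -1789/79]
step 1: P̄ = F·P·Fᵀ + Q = [212619/395 79336/395 34109/79; 79336/395 47624/395 17736/79; 34109/79 17736/79 35439/79]
step 1: y = z − H·x̄ = [4182/79]
step 1: S = H·P̄·Hᵀ + R = [474739/79]
step 1: K = P̄·Hᵀ·S⁻¹ = [139773/474739; 56368/474739; 121327/474739]
step 1: x' = x̄ + K·y = [174907/57895, -449127/57895, -105563/11579]
step 1: P' = (I − K·H)·P̄ = [41216124/2373695 -21895304/2373695 -9688180/474739; -21895304/2373695 85091304/2373695 20012792/474739; -9688180/474739 20012792/474739 26633348/474739]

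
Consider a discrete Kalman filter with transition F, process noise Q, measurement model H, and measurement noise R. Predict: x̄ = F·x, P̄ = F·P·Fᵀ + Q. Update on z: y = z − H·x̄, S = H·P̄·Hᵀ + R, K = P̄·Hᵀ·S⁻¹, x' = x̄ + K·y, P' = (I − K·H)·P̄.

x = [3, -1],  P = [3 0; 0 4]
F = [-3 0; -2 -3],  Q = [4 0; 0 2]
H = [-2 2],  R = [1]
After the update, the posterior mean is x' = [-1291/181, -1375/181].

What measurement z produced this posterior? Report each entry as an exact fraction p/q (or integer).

z = [-1]

x̄ = F·x = [-9, -3]
P̄ = F·P·Fᵀ + Q = [31 18; 18 50]
S = H·P̄·Hᵀ + R = [181]
K = P̄·Hᵀ·S⁻¹ = [-26/181; 64/181]
x' − x̄ = [338/181, -832/181] = K·y
y = (KᵀK)⁻¹·Kᵀ·(x' − x̄) = [-13]
z = y + H·x̄ = [-13] + [12] = [-1]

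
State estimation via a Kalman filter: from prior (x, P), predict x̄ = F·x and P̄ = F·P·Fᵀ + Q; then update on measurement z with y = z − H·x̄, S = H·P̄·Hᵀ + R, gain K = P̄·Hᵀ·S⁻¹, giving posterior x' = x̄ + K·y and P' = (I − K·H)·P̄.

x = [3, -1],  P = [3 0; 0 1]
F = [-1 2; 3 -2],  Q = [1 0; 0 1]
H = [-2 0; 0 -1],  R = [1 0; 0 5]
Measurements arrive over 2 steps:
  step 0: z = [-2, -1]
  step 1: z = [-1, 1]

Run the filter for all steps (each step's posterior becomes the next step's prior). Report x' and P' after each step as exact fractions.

step 0: x' = [453/545, 127/109], P' = [127/545 -13/109; -13/109 380/109]
step 1: x' = [164417/283493, 88047/283493], P' = [67675/283493 -42505/283493; -42505/283493 550640/283493]

step 0: x̄ = F·x = [-5, 11]
step 0: P̄ = F·P·Fᵀ + Q = [8 -13; -13 32]
step 0: y = z − H·x̄ = [-12, 10]
step 0: S = H·P̄·Hᵀ + R = [33 -26; -26 37]
step 0: K = P̄·Hᵀ·S⁻¹ = [-254/545 13/545; 26/109 -76/109]
step 0: x' = x̄ + K·y = [453/545, 127/109]
step 0: P' = (I − K·H)·P̄ = [127/545 -13/109; -13/109 380/109]
step 1: x̄ = F·x = [817/545, 89/545]
step 1: P̄ = F·P·Fᵀ + Q = [8532/545 -8501/545; -8501/545 10068/545]
step 1: y = z − H·x̄ = [1089/545, 634/545]
step 1: S = H·P̄·Hᵀ + R = [34673/545 -17002/545; -17002/545 12793/545]
step 1: K = P̄·Hᵀ·S⁻¹ = [-135350/283493 8501/283493; 85010/283493 -110128/283493]
step 1: x' = x̄ + K·y = [164417/283493, 88047/283493]
step 1: P' = (I − K·H)·P̄ = [67675/283493 -42505/283493; -42505/283493 550640/283493]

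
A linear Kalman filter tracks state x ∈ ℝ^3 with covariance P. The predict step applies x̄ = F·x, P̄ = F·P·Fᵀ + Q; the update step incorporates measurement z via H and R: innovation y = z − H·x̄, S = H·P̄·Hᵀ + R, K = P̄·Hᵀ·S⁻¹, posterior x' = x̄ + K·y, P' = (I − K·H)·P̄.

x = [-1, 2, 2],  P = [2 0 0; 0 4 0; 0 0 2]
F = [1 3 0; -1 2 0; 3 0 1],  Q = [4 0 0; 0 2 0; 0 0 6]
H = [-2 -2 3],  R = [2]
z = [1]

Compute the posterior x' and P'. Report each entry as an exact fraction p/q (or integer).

x' = [1, 71/55, 101/55]
P' = [71/3 5 19; 5 233/55 333/55; 19 333/55 923/55]

x̄ = F·x = [5, 5, -1]
P̄ = F·P·Fᵀ + Q = [42 22 6; 22 20 -6; 6 -6 26]
y = z − H·x̄ = [24]
S = H·P̄·Hᵀ + R = [660]
K = P̄·Hᵀ·S⁻¹ = [-1/6; -17/110; 13/110]
x' = x̄ + K·y = [1, 71/55, 101/55]
P' = (I − K·H)·P̄ = [71/3 5 19; 5 233/55 333/55; 19 333/55 923/55]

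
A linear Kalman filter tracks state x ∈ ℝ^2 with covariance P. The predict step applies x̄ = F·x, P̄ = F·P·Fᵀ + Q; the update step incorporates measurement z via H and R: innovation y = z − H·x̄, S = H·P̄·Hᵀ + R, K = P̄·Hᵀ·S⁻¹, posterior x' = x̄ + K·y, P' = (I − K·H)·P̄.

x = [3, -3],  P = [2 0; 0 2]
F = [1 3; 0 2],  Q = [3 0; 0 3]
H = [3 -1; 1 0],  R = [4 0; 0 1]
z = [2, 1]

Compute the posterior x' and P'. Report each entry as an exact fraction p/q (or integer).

x' = [11/39, -73/39]
P' = [67/117 125/117; 125/117 487/117]

x̄ = F·x = [-6, -6]
P̄ = F·P·Fᵀ + Q = [23 12; 12 11]
y = z − H·x̄ = [14, 7]
S = H·P̄·Hᵀ + R = [150 57; 57 24]
K = P̄·Hᵀ·S⁻¹ = [19/117 67/117; -28/117 125/117]
x' = x̄ + K·y = [11/39, -73/39]
P' = (I − K·H)·P̄ = [67/117 125/117; 125/117 487/117]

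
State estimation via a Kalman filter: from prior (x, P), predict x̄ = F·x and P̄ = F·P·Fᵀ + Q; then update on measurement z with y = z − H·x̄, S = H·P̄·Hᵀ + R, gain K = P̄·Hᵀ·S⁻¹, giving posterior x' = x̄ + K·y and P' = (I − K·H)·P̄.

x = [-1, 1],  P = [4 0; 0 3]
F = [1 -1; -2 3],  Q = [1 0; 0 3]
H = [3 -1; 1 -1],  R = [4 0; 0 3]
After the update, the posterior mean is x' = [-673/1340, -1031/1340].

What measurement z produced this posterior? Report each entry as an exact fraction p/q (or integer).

z = [-2, 2]

x̄ = F·x = [-2, 5]
P̄ = F·P·Fᵀ + Q = [8 -17; -17 46]
S = H·P̄·Hᵀ + R = [224 138; 138 91]
K = P̄·Hᵀ·S⁻¹ = [281/1340 -29/670; -133/1340 -363/670]
x' − x̄ = [2007/1340, -7731/1340] = K·y
y = (KᵀK)⁻¹·Kᵀ·(x' − x̄) = [9, 9]
z = y + H·x̄ = [9, 9] + [-11, -7] = [-2, 2]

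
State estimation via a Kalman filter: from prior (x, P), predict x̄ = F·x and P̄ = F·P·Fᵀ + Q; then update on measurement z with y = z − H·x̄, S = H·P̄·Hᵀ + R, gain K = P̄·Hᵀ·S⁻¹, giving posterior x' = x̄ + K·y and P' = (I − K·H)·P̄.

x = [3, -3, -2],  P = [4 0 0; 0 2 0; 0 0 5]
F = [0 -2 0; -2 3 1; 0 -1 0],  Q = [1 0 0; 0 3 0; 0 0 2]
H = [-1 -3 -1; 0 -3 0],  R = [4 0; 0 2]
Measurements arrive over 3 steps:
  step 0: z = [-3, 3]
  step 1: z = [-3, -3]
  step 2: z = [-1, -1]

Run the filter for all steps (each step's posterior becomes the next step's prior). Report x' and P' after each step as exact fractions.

step 0: x' = [5565/1781, -1711/1781, 3363/1781], P' = [4330/1781 -528/1781 178/1781; -528/1781 363/1781 -345/1781; 178/1781 -345/1781 2889/1781]
step 1: x' = [2366701/2975980, 1227489/1487990, 641429/2975980], P' = [3768141/2975980 -202941/1487990 -407531/2975980; -202941/1487990 134811/743995 -239049/1487990; -407531/2975980 -239049/1487990 4682821/2975980]
step 2: x' = [-3962018587/3433663055, 1679937729/3433663055, -798224453/3433663055], P' = [4335638286/3433663055 -462335202/3433663055 -476181556/3433663055; -462335202/3433663055 618557274/3433663055 -548122788/3433663055; -476181556/3433663055 -548122788/3433663055 5399593856/3433663055]

step 0: x̄ = F·x = [6, -17, 3]
step 0: P̄ = F·P·Fᵀ + Q = [9 -12 4; -12 42 -6; 4 -6 4]
step 0: y = z − H·x̄ = [-45, -48]
step 0: S = H·P̄·Hᵀ + R = [295 324; 324 380]
step 0: K = P̄·Hᵀ·S⁻¹ = [-731/1781 792/1781; -54/1781 -1089/3562; -508/1781 1035/3562]
step 0: x' = x̄ + K·y = [5565/1781, -1711/1781, 3363/1781]
step 0: P' = (I − K·H)·P̄ = [4330/1781 -528/1781 178/1781; -528/1781 363/1781 -345/1781; 178/1781 -345/1781 2889/1781]
step 1: x̄ = F·x = [3422/1781, -12900/1781, 1711/1781]
step 1: P̄ = F·P·Fᵀ + Q = [3233/1781 -3600/1781 726/1781; -3600/1781 32373/1781 -1800/1781; 726/1781 -1800/1781 3925/1781]
step 1: y = z − H·x̄ = [-38910/1781, -44043/1781]
step 1: S = H·P̄·Hᵀ + R = [274691/1781 275157/1781; 275157/1781 294919/1781]
step 1: K = P̄·Hᵀ·S⁻¹ = [-535741/2975980 608823/2975980; -91719/1487990 -404433/1487990; -710249/2975980 717147/2975980]
step 1: x' = x̄ + K·y = [2366701/2975980, 1227489/1487990, 641429/2975980]
step 1: P' = (I − K·H)·P̄ = [3768141/2975980 -202941/1487990 -407531/2975980; -202941/1487990 134811/743995 -239049/1487990; -407531/2975980 -239049/1487990 4682821/2975980]
step 2: x̄ = F·x = [-1227489/743995, 3272961/2975980, -1227489/1487990]
step 2: P̄ = F·P·Fᵀ + Q = [1283239/743995 -975699/743995 269622/743995; -975699/743995 37168641/2975980 -975699/1487990; 269622/743995 -975699/1487990 1622801/743995]
step 2: y = z − H·x̄ = [-522031/2975980, 6842903/2975980]
step 2: S = H·P̄·Hᵀ + R = [325077661/2975980 316955187/2975980; 316955187/2975980 340469729/2975980]
step 2: K = P̄·Hᵀ·S⁻¹ = [-618112781/3433663055 693502803/3433663055; -211303458/3433663055 -927835911/3433663055; -819760984/3433663055 822184182/3433663055]
step 2: x' = x̄ + K·y = [-3962018587/3433663055, 1679937729/3433663055, -798224453/3433663055]
step 2: P' = (I − K·H)·P̄ = [4335638286/3433663055 -462335202/3433663055 -476181556/3433663055; -462335202/3433663055 618557274/3433663055 -548122788/3433663055; -476181556/3433663055 -548122788/3433663055 5399593856/3433663055]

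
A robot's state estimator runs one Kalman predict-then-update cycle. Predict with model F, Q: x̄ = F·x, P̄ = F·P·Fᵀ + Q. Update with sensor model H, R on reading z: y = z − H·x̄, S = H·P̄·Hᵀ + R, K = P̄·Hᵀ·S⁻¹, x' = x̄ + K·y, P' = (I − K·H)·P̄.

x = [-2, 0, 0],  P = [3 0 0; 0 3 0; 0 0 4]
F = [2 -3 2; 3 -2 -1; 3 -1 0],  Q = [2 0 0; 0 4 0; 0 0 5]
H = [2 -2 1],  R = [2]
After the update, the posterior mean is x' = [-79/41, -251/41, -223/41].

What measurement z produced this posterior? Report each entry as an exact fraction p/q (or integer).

z = [3]

x̄ = F·x = [-4, -6, -6]
P̄ = F·P·Fᵀ + Q = [57 28 27; 28 47 33; 27 33 35]
S = H·P̄·Hᵀ + R = [205]
K = P̄·Hᵀ·S⁻¹ = [17/41; -1/41; 23/205]
x' − x̄ = [85/41, -5/41, 23/41] = K·y
y = (KᵀK)⁻¹·Kᵀ·(x' − x̄) = [5]
z = y + H·x̄ = [5] + [-2] = [3]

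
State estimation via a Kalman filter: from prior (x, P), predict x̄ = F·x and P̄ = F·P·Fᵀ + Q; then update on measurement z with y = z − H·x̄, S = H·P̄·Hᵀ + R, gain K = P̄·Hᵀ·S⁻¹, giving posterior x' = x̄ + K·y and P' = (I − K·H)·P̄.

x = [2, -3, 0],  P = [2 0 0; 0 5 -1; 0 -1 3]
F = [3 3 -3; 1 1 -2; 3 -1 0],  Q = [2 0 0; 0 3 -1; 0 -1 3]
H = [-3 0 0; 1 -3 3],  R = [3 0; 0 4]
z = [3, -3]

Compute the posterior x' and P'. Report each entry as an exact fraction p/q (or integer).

x' = [-17567/17627, 32089/17627, 22479/17627]
P' = [17572/52881 2436/17627 476/17627; 2436/17627 65398/17627 63026/17627; 476/17627 63026/17627 69046/17627]

x̄ = F·x = [-3, -1, 9]
P̄ = F·P·Fᵀ + Q = [110 48 0; 48 26 -2; 0 -2 26]
y = z − H·x̄ = [-6, -30]
S = H·P̄·Hᵀ + R = [993 102; 102 330]
K = P̄·Hᵀ·S⁻¹ = [-17572/52881 -17/52881; -2436/17627 -1170/17627; -476/17627 4634/17627]
x' = x̄ + K·y = [-17567/17627, 32089/17627, 22479/17627]
P' = (I − K·H)·P̄ = [17572/52881 2436/17627 476/17627; 2436/17627 65398/17627 63026/17627; 476/17627 63026/17627 69046/17627]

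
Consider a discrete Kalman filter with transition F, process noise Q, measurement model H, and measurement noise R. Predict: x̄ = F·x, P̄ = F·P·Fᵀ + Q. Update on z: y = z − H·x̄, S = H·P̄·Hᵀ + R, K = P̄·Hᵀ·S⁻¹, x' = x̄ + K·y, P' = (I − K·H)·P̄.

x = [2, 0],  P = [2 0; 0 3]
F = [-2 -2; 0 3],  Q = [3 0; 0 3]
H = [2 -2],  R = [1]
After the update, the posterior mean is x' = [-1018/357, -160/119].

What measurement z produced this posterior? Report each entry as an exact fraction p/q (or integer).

z = [-3]

x̄ = F·x = [-4, 0]
P̄ = F·P·Fᵀ + Q = [23 -18; -18 30]
S = H·P̄·Hᵀ + R = [357]
K = P̄·Hᵀ·S⁻¹ = [82/357; -32/119]
x' − x̄ = [410/357, -160/119] = K·y
y = (KᵀK)⁻¹·Kᵀ·(x' − x̄) = [5]
z = y + H·x̄ = [5] + [-8] = [-3]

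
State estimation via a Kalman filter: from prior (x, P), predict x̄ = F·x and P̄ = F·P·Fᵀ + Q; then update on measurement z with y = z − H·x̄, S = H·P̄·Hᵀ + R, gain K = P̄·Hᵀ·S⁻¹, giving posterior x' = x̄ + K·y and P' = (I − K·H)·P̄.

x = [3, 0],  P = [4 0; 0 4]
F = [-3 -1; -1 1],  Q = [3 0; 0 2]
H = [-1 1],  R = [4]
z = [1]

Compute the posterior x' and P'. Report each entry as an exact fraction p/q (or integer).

x̄ = F·x = [-9, -3]
P̄ = F·P·Fᵀ + Q = [43 8; 8 10]
y = z − H·x̄ = [-5]
S = H·P̄·Hᵀ + R = [41]
K = P̄·Hᵀ·S⁻¹ = [-35/41; 2/41]
x' = x̄ + K·y = [-194/41, -133/41]
P' = (I − K·H)·P̄ = [538/41 398/41; 398/41 406/41]

x' = [-194/41, -133/41]
P' = [538/41 398/41; 398/41 406/41]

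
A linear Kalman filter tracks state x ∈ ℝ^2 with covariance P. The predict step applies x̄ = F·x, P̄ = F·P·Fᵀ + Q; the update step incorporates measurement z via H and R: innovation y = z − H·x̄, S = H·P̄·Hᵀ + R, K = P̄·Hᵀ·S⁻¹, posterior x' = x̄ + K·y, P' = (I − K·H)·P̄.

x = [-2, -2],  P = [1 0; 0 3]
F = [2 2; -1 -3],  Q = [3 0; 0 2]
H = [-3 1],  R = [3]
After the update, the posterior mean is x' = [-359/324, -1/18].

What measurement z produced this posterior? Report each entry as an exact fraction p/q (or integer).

z = [3]

x̄ = F·x = [-8, 8]
P̄ = F·P·Fᵀ + Q = [19 -20; -20 30]
S = H·P̄·Hᵀ + R = [324]
K = P̄·Hᵀ·S⁻¹ = [-77/324; 5/18]
x' − x̄ = [2233/324, -145/18] = K·y
y = (KᵀK)⁻¹·Kᵀ·(x' − x̄) = [-29]
z = y + H·x̄ = [-29] + [32] = [3]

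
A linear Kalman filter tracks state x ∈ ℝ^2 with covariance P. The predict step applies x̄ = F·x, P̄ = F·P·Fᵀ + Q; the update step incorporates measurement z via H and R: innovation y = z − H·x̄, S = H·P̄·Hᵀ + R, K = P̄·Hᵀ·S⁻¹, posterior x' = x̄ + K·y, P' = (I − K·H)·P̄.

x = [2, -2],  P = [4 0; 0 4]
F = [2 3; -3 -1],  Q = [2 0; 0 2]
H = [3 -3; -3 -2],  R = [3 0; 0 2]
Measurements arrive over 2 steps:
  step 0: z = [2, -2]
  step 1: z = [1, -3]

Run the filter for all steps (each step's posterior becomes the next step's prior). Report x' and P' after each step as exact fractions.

step 0: x̄ = F·x = [-2, -4]
step 0: P̄ = F·P·Fᵀ + Q = [54 -36; -36 42]
step 0: y = z − H·x̄ = [-4, -16]
step 0: S = H·P̄·Hᵀ + R = [1515 -342; -342 224]
step 0: K = P̄·Hᵀ·S⁻¹ = [2475/18533 -7335/37066; -3684/18533 -3639/18533]
step 0: x' = x̄ + K·y = [11714/18533, -1172/18533]
step 0: P' = (I − K·H)·P̄ = [2457/18533 -18/18533; -18/18533 3666/18533]
step 1: x̄ = F·x = [19912/18533, -790/431]
step 1: P̄ = F·P·Fᵀ + Q = [79672/18533 -594/431; -594/431 1459/431]
step 1: y = z − H·x̄ = [-143113/18533, -63803/18533]
step 1: S = H·P̄·Hᵀ + R = [1797036/18533 -417252/18533; -417252/18533 698558/18533]
step 1: K = P̄·Hᵀ·S⁻¹ = [638857/4861754 -463179/2430877; -1847029/9723508 -891587/4861754]
step 1: x' = x̄ + K·y = [3479357/4861754, 2579083/9723508]
step 1: P' = (I − K·H)·P̄ = [313043/2430877 -12771/4861754; -12771/4861754 1821487/9723508]

step 0: x' = [11714/18533, -1172/18533], P' = [2457/18533 -18/18533; -18/18533 3666/18533]
step 1: x' = [3479357/4861754, 2579083/9723508], P' = [313043/2430877 -12771/4861754; -12771/4861754 1821487/9723508]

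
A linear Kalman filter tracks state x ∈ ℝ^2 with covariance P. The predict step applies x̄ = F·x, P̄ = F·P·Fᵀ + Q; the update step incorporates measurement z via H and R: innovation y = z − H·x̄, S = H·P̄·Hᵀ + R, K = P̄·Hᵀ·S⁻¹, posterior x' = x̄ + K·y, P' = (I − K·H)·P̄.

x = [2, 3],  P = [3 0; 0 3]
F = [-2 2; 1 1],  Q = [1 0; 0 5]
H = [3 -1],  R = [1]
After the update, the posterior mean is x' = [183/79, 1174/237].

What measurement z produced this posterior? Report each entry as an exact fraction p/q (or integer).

x̄ = F·x = [2, 5]
P̄ = F·P·Fᵀ + Q = [25 0; 0 11]
S = H·P̄·Hᵀ + R = [237]
K = P̄·Hᵀ·S⁻¹ = [25/79; -11/237]
x' − x̄ = [25/79, -11/237] = K·y
y = (KᵀK)⁻¹·Kᵀ·(x' − x̄) = [1]
z = y + H·x̄ = [1] + [1] = [2]

z = [2]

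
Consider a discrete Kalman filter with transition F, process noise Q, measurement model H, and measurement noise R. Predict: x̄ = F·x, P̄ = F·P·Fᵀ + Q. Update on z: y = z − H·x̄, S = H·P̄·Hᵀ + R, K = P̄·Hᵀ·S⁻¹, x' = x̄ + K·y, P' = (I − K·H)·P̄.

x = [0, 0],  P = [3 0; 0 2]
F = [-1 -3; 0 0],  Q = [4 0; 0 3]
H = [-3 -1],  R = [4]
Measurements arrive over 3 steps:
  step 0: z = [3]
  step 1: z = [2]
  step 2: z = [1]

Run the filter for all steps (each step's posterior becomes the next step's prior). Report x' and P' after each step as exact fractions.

step 0: x' = [-225/232, -9/232], P' = [175/232 -225/232; -225/232 687/232]
step 1: x' = [-1209/1966, -915/13762], P' = [742/983 -954/983; -954/983 20382/6881]
step 2: x' = [-489036/1632959, -71079/1632959], P' = [1232616/1632959 -1584792/1632959; -1584792/1632959 4836948/1632959]

step 0: x̄ = F·x = [0, 0]
step 0: P̄ = F·P·Fᵀ + Q = [25 0; 0 3]
step 0: y = z − H·x̄ = [3]
step 0: S = H·P̄·Hᵀ + R = [232]
step 0: K = P̄·Hᵀ·S⁻¹ = [-75/232; -3/232]
step 0: x' = x̄ + K·y = [-225/232, -9/232]
step 0: P' = (I − K·H)·P̄ = [175/232 -225/232; -225/232 687/232]
step 1: x̄ = F·x = [63/58, 0]
step 1: P̄ = F·P·Fᵀ + Q = [742/29 0; 0 3]
step 1: y = z − H·x̄ = [305/58]
step 1: S = H·P̄·Hᵀ + R = [6881/29]
step 1: K = P̄·Hᵀ·S⁻¹ = [-318/983; -87/6881]
step 1: x' = x̄ + K·y = [-1209/1966, -915/13762]
step 1: P' = (I − K·H)·P̄ = [742/983 -954/983; -954/983 20382/6881]
step 2: x̄ = F·x = [5604/6881, 0]
step 2: P̄ = F·P·Fᵀ + Q = [176088/6881 0; 0 3]
step 2: y = z − H·x̄ = [23693/6881]
step 2: S = H·P̄·Hᵀ + R = [1632959/6881]
step 2: K = P̄·Hᵀ·S⁻¹ = [-528264/1632959; -20643/1632959]
step 2: x' = x̄ + K·y = [-489036/1632959, -71079/1632959]
step 2: P' = (I − K·H)·P̄ = [1232616/1632959 -1584792/1632959; -1584792/1632959 4836948/1632959]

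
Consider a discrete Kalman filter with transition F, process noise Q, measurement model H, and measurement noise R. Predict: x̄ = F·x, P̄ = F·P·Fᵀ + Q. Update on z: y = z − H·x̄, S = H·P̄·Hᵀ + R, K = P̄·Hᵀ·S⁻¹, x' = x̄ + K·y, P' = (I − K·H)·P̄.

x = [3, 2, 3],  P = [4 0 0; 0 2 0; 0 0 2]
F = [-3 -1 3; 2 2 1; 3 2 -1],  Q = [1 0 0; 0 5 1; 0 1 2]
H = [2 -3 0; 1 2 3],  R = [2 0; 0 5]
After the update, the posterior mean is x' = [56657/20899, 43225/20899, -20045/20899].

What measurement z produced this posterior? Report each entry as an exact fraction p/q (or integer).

x̄ = F·x = [-2, 13, 10]
P̄ = F·P·Fᵀ + Q = [57 -22 -46; -22 31 31; -46 31 48]
S = H·P̄·Hᵀ + R = [773 -649; -649 626]
K = P̄·Hᵀ·S⁻¹ = [31555/62697 20195/62697; 185/20899 4632/20899; -3990/20899 1205/20899]
x' − x̄ = [98455/20899, -228462/20899, -229035/20899] = K·y
y = (KᵀK)⁻¹·Kᵀ·(x' − x̄) = [42, -51]
z = y + H·x̄ = [42, -51] + [-43, 54] = [-1, 3]

z = [-1, 3]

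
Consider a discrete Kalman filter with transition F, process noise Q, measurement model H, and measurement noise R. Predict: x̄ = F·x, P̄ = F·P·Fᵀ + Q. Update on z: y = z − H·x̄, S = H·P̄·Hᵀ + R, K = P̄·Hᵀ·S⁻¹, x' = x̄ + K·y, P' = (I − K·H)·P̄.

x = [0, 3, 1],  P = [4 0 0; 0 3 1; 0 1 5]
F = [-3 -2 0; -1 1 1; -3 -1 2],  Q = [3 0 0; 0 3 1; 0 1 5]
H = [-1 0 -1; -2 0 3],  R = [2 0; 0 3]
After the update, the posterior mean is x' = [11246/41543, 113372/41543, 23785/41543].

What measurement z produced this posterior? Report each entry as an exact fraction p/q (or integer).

z = [-1, 1]

x̄ = F·x = [-6, 4, -1]
P̄ = F·P·Fᵀ + Q = [51 4 38; 4 17 21; 38 21 60]
S = H·P̄·Hᵀ + R = [189 -116; -116 291]
K = P̄·Hᵀ·S⁻¹ = [-24507/41543 -8056/41543; -895/41543 7495/41543; -16454/41543 8288/41543]
x' − x̄ = [260504/41543, -52800/41543, 65328/41543] = K·y
y = (KᵀK)⁻¹·Kᵀ·(x' − x̄) = [-8, -8]
z = y + H·x̄ = [-8, -8] + [7, 9] = [-1, 1]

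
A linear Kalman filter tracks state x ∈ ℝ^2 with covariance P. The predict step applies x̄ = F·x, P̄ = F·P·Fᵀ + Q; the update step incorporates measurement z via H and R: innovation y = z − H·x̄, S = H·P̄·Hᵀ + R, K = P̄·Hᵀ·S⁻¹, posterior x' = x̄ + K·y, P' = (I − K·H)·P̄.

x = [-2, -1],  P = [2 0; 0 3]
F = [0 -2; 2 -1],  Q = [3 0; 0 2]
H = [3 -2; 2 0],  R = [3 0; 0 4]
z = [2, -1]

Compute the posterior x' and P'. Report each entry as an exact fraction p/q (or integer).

x̄ = F·x = [2, -3]
P̄ = F·P·Fᵀ + Q = [15 6; 6 13]
y = z − H·x̄ = [-10, -5]
S = H·P̄·Hᵀ + R = [118 66; 66 64]
K = P̄·Hᵀ·S⁻¹ = [33/799 681/1598; -326/799 486/799]
x' = x̄ + K·y = [-869/1598, -1567/799]
P' = (I − K·H)·P̄ = [681/799 972/799; 972/799 1947/799]

x' = [-869/1598, -1567/799]
P' = [681/799 972/799; 972/799 1947/799]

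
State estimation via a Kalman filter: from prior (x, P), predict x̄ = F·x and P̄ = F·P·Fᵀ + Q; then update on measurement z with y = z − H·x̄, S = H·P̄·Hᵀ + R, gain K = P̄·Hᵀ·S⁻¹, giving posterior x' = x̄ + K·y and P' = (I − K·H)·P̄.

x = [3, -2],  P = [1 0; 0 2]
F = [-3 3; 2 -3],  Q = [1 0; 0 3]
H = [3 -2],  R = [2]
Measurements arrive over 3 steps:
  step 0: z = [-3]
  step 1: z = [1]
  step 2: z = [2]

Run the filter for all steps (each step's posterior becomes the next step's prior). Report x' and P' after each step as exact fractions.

step 0: x̄ = F·x = [-15, 12]
step 0: P̄ = F·P·Fᵀ + Q = [28 -24; -24 25]
step 0: y = z − H·x̄ = [66]
step 0: S = H·P̄·Hᵀ + R = [642]
step 0: K = P̄·Hᵀ·S⁻¹ = [22/107; -61/321]
step 0: x' = x̄ + K·y = [-153/107, -58/107]
step 0: P' = (I − K·H)·P̄ = [92/107 116/107; 116/107 583/321]
step 1: x̄ = F·x = [285/107, -132/107]
step 1: P̄ = F·P·Fᵀ + Q = [596/107 -561/107; -561/107 1046/107]
step 1: y = z − H·x̄ = [-1012/107]
step 1: S = H·P̄·Hᵀ + R = [16494/107]
step 1: K = P̄·Hᵀ·S⁻¹ = [485/2749; -3775/16494]
step 1: x' = x̄ + K·y = [2735/2749, 7678/8247]
step 1: P' = (I − K·H)·P̄ = [2122/2749 2698/2749; 2698/2749 28057/16494]
step 2: x̄ = F·x = [-527/2749, -2208/2749]
step 2: P̄ = F·P·Fᵀ + Q = [30737/5498 -28695/5498; -28695/5498 52889/5498]
step 2: y = z − H·x̄ = [2663/2749]
step 2: S = H·P̄·Hᵀ + R = [843525/5498]
step 2: K = P̄·Hᵀ·S⁻¹ = [49867/281175; -191863/843525]
step 2: x' = x̄ + K·y = [-5596/281175, -863381/843525]
step 2: P' = (I − K·H)·P̄ = [71682/93725 272702/281175; 272702/281175 1419022/843525]

step 0: x' = [-153/107, -58/107], P' = [92/107 116/107; 116/107 583/321]
step 1: x' = [2735/2749, 7678/8247], P' = [2122/2749 2698/2749; 2698/2749 28057/16494]
step 2: x' = [-5596/281175, -863381/843525], P' = [71682/93725 272702/281175; 272702/281175 1419022/843525]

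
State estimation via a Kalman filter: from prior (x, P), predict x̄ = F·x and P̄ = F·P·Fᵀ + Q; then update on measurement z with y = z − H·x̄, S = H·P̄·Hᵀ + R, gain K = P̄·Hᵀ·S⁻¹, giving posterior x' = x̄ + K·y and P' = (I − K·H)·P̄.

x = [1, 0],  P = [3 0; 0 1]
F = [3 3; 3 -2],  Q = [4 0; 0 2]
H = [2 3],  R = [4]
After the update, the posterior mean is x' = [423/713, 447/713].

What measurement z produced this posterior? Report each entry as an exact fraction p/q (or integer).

x̄ = F·x = [3, 3]
P̄ = F·P·Fᵀ + Q = [40 21; 21 33]
S = H·P̄·Hᵀ + R = [713]
K = P̄·Hᵀ·S⁻¹ = [143/713; 141/713]
x' − x̄ = [-1716/713, -1692/713] = K·y
y = (KᵀK)⁻¹·Kᵀ·(x' − x̄) = [-12]
z = y + H·x̄ = [-12] + [15] = [3]

z = [3]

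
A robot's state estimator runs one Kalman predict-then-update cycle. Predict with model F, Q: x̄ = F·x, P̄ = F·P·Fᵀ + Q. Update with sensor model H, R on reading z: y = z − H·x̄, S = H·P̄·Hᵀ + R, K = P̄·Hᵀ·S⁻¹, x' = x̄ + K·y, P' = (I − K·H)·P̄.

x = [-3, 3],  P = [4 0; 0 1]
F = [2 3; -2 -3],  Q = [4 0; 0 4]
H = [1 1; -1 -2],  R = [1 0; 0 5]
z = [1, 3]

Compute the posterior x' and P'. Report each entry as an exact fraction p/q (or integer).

x' = [685/153, -557/153]
P' = [2089/306 -1637/306; -1637/306 1441/306]

x̄ = F·x = [3, -3]
P̄ = F·P·Fᵀ + Q = [29 -25; -25 29]
y = z − H·x̄ = [1, 0]
S = H·P̄·Hᵀ + R = [9 -12; -12 50]
K = P̄·Hᵀ·S⁻¹ = [226/153 79/102; -98/153 -83/102]
x' = x̄ + K·y = [685/153, -557/153]
P' = (I − K·H)·P̄ = [2089/306 -1637/306; -1637/306 1441/306]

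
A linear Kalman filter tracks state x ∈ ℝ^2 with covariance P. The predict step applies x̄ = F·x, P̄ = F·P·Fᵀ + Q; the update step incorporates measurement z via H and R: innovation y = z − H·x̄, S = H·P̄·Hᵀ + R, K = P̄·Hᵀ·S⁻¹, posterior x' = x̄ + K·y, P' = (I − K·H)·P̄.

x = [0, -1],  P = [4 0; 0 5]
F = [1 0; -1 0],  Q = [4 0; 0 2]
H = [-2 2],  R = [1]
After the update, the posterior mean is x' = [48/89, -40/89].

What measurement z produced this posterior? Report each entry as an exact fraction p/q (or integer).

z = [-2]

x̄ = F·x = [0, 0]
P̄ = F·P·Fᵀ + Q = [8 -4; -4 6]
S = H·P̄·Hᵀ + R = [89]
K = P̄·Hᵀ·S⁻¹ = [-24/89; 20/89]
x' − x̄ = [48/89, -40/89] = K·y
y = (KᵀK)⁻¹·Kᵀ·(x' − x̄) = [-2]
z = y + H·x̄ = [-2] + [0] = [-2]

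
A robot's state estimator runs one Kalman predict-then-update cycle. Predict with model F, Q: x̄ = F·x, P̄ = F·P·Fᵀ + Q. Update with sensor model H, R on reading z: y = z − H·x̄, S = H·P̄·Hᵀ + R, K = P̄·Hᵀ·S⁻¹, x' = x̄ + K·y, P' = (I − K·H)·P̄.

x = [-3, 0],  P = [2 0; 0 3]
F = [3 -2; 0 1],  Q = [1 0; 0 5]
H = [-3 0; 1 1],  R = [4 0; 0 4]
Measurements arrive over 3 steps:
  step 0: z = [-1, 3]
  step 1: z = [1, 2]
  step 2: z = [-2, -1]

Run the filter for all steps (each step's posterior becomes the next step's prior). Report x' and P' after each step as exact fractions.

step 0: x̄ = F·x = [-9, 0]
step 0: P̄ = F·P·Fᵀ + Q = [31 -6; -6 8]
step 0: y = z − H·x̄ = [-28, 12]
step 0: S = H·P̄·Hᵀ + R = [283 -75; -75 31]
step 0: K = P̄·Hᵀ·S⁻¹ = [-252/787 25/787; 177/787 479/787]
step 0: x' = x̄ + K·y = [273/787, 792/787]
step 0: P' = (I − K·H)·P̄ = [336/787 -236/787; -236/787 2152/787]
step 1: x̄ = F·x = [-765/787, 792/787]
step 1: P̄ = F·P·Fᵀ + Q = [15251/787 -5012/787; -5012/787 6087/787]
step 1: y = z − H·x̄ = [-1508/787, 1547/787]
step 1: S = H·P̄·Hᵀ + R = [140407/787 -30717/787; -30717/787 14462/787]
step 1: K = P̄·Hᵀ·S⁻¹ = [-441129/1381235 40956/1381235; 318261/1381235 778651/1381235]
step 1: x' = x̄ + K·y = [-416853/1381235, 2310767/1381235]
step 1: P' = (I − K·H)·P̄ = [588172/1381235 -424348/1381235; -424348/1381235 3538952/1381235]
step 2: x̄ = F·x = [-5872093/1381235, 2310767/1381235]
step 2: P̄ = F·P·Fᵀ + Q = [25922767/1381235 -8350948/1381235; -8350948/1381235 10445127/1381235]
step 2: y = z − H·x̄ = [-20378749/1381235, 2180091/1381235]
step 2: S = H·P̄·Hᵀ + R = [238829843/1381235 -52715457/1381235; -52715457/1381235 25190938/1381235]
step 2: K = P̄·Hᵀ·S⁻¹ = [-747700413/2343864991 70287276/2343864991; 536838585/2343864991 1318258343/2343864991]
step 2: x' = x̄ + K·y = [1177959214/2343864991, -1918608893/2343864991]
step 2: P' = (I − K·H)·P̄ = [996933884/2343864991 -715784780/2343864991; -715784780/2343864991 5988818152/2343864991]

step 0: x' = [273/787, 792/787], P' = [336/787 -236/787; -236/787 2152/787]
step 1: x' = [-416853/1381235, 2310767/1381235], P' = [588172/1381235 -424348/1381235; -424348/1381235 3538952/1381235]
step 2: x' = [1177959214/2343864991, -1918608893/2343864991], P' = [996933884/2343864991 -715784780/2343864991; -715784780/2343864991 5988818152/2343864991]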